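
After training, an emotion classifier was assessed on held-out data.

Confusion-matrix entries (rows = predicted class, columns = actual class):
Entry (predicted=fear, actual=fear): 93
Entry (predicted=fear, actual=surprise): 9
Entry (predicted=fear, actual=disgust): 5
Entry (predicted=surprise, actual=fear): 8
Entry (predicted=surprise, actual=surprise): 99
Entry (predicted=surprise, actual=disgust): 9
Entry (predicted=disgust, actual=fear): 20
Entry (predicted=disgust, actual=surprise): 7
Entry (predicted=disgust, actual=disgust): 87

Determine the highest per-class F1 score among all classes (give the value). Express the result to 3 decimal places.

0.857

Per-class F1 score (2·TP/(2·TP+FP+FN)):
  fear: TP=93, FP=9+5=14, FN=8+20=28 → 186/228 = 0.8158
  surprise: TP=99, FP=8+9=17, FN=9+7=16 → 198/231 = 0.8571
  disgust: TP=87, FP=20+7=27, FN=5+9=14 → 174/215 = 0.8093
Highest is class 'surprise' with F1 score = 0.857.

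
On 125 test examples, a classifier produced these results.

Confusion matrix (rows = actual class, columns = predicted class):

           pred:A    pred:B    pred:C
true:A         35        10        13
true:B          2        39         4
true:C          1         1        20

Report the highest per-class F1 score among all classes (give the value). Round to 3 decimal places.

Per-class F1 score (2·TP/(2·TP+FP+FN)):
  A: TP=35, FP=2+1=3, FN=10+13=23 → 70/96 = 0.7292
  B: TP=39, FP=10+1=11, FN=2+4=6 → 78/95 = 0.8211
  C: TP=20, FP=13+4=17, FN=1+1=2 → 40/59 = 0.6780
Highest is class 'B' with F1 score = 0.821.

0.821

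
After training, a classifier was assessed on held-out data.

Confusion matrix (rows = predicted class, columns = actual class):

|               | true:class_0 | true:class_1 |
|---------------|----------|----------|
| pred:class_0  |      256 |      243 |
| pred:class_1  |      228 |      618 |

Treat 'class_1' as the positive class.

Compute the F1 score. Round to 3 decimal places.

0.724

Precision = TP/(TP+FP) = 618/846 = 0.7305
Recall = TP/(TP+FN) = 618/861 = 0.7178
F1 = 2·TP/(2·TP+FP+FN) = 1236/1707 = 0.724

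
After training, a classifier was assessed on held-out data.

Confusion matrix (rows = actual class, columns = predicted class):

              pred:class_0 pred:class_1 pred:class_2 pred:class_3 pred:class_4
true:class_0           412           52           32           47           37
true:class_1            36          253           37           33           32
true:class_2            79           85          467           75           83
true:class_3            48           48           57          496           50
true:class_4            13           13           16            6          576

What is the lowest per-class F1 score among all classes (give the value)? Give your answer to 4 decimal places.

0.6010

Per-class F1 score (2·TP/(2·TP+FP+FN)):
  class_0: TP=412, FP=36+79+48+13=176, FN=52+32+47+37=168 → 824/1168 = 0.70548
  class_1: TP=253, FP=52+85+48+13=198, FN=36+37+33+32=138 → 506/842 = 0.60095
  class_2: TP=467, FP=32+37+57+16=142, FN=79+85+75+83=322 → 934/1398 = 0.66810
  class_3: TP=496, FP=47+33+75+6=161, FN=48+48+57+50=203 → 992/1356 = 0.73156
  class_4: TP=576, FP=37+32+83+50=202, FN=13+13+16+6=48 → 1152/1402 = 0.82168
Lowest is class 'class_1' with F1 score = 0.6010.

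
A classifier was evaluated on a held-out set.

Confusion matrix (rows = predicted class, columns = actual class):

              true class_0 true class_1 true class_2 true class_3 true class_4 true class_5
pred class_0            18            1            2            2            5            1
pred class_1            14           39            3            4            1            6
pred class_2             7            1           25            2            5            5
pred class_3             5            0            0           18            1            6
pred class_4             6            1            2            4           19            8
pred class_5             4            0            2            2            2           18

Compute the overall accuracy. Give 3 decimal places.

0.573

Accuracy = trace / total = (18+39+25+18+19+18=137) / 239 = 137/239 = 0.573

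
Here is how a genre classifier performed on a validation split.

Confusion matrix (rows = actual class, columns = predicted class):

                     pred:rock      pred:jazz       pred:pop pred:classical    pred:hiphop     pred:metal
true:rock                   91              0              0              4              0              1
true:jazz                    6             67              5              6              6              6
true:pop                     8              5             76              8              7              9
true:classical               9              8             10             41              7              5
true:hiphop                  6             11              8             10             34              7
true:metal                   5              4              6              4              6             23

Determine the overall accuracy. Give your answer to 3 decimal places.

0.652

Accuracy = trace / total = (91+67+76+41+34+23=332) / 509 = 332/509 = 0.652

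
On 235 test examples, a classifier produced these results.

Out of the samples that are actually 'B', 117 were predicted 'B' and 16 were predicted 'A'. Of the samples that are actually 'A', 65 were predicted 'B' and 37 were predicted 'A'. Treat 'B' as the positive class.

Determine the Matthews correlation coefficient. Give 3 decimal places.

MCC = (TP·TN − FP·FN) / √((TP+FP)(TP+FN)(TN+FP)(TN+FN))
Numerator = 117·37 − 65·16 = 3289
Denominator = √(182·133·102·53) = √130857636 = 11439.3023
MCC = 3289 / 11439.3023 = 0.288

0.288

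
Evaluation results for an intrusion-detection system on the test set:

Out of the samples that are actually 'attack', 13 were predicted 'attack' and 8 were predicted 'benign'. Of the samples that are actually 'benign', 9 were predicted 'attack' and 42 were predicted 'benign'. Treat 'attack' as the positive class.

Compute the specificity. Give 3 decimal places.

0.824

Specificity = TN/(TN+FP) = 42/(42+9) = 0.824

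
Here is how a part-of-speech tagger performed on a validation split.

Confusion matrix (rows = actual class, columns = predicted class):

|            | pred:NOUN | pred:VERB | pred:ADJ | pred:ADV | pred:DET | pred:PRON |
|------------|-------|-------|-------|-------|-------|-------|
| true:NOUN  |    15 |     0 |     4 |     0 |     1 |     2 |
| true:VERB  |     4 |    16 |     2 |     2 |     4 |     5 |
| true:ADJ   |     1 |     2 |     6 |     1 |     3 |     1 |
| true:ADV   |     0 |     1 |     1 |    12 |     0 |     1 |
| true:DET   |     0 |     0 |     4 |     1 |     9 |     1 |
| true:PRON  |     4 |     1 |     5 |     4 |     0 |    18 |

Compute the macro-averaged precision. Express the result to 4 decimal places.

Per-class precision (TP/(TP+FP)):
  NOUN: TP=15, FP=4+1+0+0+4=9 → 15/24 = 0.62500
  VERB: TP=16, FP=0+2+1+0+1=4 → 16/20 = 0.80000
  ADJ: TP=6, FP=4+2+1+4+5=16 → 6/22 = 0.27273
  ADV: TP=12, FP=0+2+1+1+4=8 → 12/20 = 0.60000
  DET: TP=9, FP=1+4+3+0+0=8 → 9/17 = 0.52941
  PRON: TP=18, FP=2+5+1+1+1=10 → 18/28 = 0.64286
Macro-precision = mean = (0.62500 + 0.80000 + 0.27273 + 0.60000 + 0.52941 + 0.64286) / 6 = 0.5783

0.5783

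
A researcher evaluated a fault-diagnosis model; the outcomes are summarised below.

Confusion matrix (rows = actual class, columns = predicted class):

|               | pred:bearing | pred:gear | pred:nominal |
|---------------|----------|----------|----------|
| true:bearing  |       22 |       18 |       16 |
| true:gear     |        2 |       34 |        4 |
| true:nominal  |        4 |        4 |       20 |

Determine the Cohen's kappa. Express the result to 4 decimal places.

Observed agreement pₒ = trace/N = 76/124 = 0.61290
Expected agreement pₑ = Σ (rowᵢ·colᵢ)/N² = (56·28 + 40·56 + 28·40)/124² = 0.32050
κ = (pₒ − pₑ)/(1 − pₑ) = (0.61290 − 0.32050)/(1 − 0.32050) = 0.4303

0.4303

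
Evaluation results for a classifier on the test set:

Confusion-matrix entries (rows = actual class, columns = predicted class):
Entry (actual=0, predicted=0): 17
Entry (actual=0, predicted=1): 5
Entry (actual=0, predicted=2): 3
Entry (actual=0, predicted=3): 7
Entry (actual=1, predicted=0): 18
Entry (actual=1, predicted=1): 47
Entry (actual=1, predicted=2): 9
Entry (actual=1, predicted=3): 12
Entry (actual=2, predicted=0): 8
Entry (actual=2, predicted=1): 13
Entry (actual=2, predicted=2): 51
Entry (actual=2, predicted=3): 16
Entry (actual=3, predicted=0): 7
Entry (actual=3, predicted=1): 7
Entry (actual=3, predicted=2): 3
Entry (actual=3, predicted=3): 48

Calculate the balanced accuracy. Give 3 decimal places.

Balanced accuracy = mean of per-class recall.
  0: recall = 17/32 = 0.5313
  1: recall = 47/86 = 0.5465
  2: recall = 51/88 = 0.5795
  3: recall = 48/65 = 0.7385
Mean = (0.5313 + 0.5465 + 0.5795 + 0.7385) / 4 = 0.599

0.599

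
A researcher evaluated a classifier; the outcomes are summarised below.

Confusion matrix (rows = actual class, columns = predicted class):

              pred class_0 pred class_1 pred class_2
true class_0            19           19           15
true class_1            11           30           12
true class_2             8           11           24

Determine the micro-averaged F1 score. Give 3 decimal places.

0.490

Micro-averaging pools counts across classes: ΣTP=73, ΣFP=76, ΣFN=76.
Micro-F1 score = 2·TP/(2·TP+FP+FN) on pooled counts = 0.490 (equals overall accuracy in single-label multiclass).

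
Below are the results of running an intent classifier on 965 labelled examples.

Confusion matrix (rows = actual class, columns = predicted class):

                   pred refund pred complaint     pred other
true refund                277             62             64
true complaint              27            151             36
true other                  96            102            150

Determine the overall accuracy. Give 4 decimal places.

0.5990

Accuracy = trace / total = (277+151+150=578) / 965 = 578/965 = 0.5990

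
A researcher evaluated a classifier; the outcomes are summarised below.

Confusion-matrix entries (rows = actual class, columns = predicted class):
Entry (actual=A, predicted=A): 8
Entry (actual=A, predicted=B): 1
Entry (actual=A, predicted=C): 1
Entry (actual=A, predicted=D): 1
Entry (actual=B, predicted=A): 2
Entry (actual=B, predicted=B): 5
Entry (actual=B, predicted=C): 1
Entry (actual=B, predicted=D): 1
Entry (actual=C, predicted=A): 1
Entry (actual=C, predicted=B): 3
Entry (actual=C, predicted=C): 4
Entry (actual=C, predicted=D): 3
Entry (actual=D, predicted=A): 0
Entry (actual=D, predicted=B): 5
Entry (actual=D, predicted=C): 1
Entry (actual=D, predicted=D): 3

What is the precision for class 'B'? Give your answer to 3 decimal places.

0.357

Treat 'B' as positive and all other classes as negative.
precision = TP/(TP+FP).
B: TP=5, FP=1+3+5=9 → 5/14 = 0.3571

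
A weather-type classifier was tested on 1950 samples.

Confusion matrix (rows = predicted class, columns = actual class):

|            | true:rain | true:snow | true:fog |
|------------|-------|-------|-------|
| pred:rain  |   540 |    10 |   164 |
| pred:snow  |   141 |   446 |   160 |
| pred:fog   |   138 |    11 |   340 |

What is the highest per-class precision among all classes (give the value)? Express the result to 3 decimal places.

Per-class precision (TP/(TP+FP)):
  rain: TP=540, FP=10+164=174 → 540/714 = 0.7563
  snow: TP=446, FP=141+160=301 → 446/747 = 0.5971
  fog: TP=340, FP=138+11=149 → 340/489 = 0.6953
Highest is class 'rain' with precision = 0.756.

0.756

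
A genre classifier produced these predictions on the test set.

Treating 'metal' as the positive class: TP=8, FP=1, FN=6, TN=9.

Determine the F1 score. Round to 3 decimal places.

0.696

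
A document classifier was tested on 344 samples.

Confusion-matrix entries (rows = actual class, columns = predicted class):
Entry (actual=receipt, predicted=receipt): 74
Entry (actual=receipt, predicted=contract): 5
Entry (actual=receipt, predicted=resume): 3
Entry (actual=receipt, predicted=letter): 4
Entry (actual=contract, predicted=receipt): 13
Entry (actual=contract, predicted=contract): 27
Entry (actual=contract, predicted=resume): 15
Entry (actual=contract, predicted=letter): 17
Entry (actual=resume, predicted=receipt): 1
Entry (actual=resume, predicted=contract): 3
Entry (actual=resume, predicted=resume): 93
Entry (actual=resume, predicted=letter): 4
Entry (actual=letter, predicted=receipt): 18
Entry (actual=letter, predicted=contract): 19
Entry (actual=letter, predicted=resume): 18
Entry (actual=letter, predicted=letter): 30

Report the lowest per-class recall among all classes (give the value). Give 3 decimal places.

Per-class recall (TP/(TP+FN)):
  receipt: TP=74, FN=5+3+4=12 → 74/86 = 0.8605
  contract: TP=27, FN=13+15+17=45 → 27/72 = 0.3750
  resume: TP=93, FN=1+3+4=8 → 93/101 = 0.9208
  letter: TP=30, FN=18+19+18=55 → 30/85 = 0.3529
Lowest is class 'letter' with recall = 0.353.

0.353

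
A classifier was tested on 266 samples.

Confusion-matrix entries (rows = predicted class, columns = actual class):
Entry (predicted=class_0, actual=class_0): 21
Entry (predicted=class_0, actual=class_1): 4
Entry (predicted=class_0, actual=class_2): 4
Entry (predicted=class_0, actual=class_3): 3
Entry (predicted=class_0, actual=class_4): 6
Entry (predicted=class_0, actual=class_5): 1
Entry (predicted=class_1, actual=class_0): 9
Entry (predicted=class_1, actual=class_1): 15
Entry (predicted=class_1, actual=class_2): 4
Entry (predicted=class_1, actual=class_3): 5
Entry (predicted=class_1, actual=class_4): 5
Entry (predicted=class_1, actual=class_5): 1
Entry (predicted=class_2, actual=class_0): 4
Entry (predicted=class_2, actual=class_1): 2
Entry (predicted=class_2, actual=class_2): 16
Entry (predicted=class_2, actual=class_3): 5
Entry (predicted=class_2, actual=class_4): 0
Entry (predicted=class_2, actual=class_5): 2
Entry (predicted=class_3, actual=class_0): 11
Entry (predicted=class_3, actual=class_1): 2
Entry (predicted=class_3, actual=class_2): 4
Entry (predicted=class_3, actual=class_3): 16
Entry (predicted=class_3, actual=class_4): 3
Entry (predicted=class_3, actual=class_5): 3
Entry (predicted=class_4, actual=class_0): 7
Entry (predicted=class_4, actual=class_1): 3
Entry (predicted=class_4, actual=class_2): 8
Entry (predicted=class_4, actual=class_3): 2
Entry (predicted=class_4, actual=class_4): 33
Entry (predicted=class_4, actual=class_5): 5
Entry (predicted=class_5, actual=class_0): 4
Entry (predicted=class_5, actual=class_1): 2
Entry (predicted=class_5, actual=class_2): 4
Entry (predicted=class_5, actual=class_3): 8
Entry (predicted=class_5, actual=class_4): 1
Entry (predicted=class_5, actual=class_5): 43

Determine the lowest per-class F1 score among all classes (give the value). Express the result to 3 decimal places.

Per-class F1 score (2·TP/(2·TP+FP+FN)):
  class_0: TP=21, FP=4+4+3+6+1=18, FN=9+4+11+7+4=35 → 42/95 = 0.4421
  class_1: TP=15, FP=9+4+5+5+1=24, FN=4+2+2+3+2=13 → 30/67 = 0.4478
  class_2: TP=16, FP=4+2+5+0+2=13, FN=4+4+4+8+4=24 → 32/69 = 0.4638
  class_3: TP=16, FP=11+2+4+3+3=23, FN=3+5+5+2+8=23 → 32/78 = 0.4103
  class_4: TP=33, FP=7+3+8+2+5=25, FN=6+5+0+3+1=15 → 66/106 = 0.6226
  class_5: TP=43, FP=4+2+4+8+1=19, FN=1+1+2+3+5=12 → 86/117 = 0.7350
Lowest is class 'class_3' with F1 score = 0.410.

0.410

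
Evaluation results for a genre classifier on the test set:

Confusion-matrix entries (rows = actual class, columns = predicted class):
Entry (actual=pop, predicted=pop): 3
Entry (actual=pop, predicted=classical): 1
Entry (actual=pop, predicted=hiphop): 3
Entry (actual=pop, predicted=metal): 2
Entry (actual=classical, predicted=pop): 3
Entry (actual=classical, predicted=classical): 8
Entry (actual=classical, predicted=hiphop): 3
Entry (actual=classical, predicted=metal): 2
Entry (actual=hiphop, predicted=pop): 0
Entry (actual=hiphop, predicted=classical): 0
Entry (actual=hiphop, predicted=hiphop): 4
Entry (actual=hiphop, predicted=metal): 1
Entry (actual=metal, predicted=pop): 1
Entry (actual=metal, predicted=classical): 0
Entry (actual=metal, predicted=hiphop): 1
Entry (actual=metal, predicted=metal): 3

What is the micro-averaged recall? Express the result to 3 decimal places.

Micro-averaging pools counts across classes: ΣTP=18, ΣFP=17, ΣFN=17.
Micro-recall = TP/(TP+FN) on pooled counts = 0.514 (equals overall accuracy in single-label multiclass).

0.514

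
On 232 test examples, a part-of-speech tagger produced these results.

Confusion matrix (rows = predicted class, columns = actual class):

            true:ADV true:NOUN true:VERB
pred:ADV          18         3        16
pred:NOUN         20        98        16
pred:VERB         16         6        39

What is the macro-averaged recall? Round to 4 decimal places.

Per-class recall (TP/(TP+FN)):
  ADV: TP=18, FN=20+16=36 → 18/54 = 0.33333
  NOUN: TP=98, FN=3+6=9 → 98/107 = 0.91589
  VERB: TP=39, FN=16+16=32 → 39/71 = 0.54930
Macro-recall = mean = (0.33333 + 0.91589 + 0.54930) / 3 = 0.5995

0.5995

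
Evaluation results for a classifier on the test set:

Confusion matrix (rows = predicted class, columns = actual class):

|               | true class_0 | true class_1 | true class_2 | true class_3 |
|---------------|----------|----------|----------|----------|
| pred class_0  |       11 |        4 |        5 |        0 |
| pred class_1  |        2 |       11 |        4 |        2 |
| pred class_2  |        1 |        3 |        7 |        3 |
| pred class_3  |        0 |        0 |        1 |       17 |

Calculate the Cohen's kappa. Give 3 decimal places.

Observed agreement pₒ = trace/N = 46/71 = 0.6479
Expected agreement pₑ = Σ (rowᵢ·colᵢ)/N² = (14·20 + 18·19 + 17·14 + 22·18)/71² = 0.2492
κ = (pₒ − pₑ)/(1 − pₑ) = (0.6479 − 0.2492)/(1 − 0.2492) = 0.531

0.531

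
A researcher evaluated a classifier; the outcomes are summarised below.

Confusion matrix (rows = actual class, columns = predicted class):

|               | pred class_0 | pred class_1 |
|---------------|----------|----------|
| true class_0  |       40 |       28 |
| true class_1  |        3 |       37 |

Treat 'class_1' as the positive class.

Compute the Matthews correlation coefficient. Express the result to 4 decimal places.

MCC = (TP·TN − FP·FN) / √((TP+FP)(TP+FN)(TN+FP)(TN+FN))
Numerator = 37·40 − 28·3 = 1396
Denominator = √(65·40·68·43) = √7602400 = 2757.2450
MCC = 1396 / 2757.2450 = 0.5063

0.5063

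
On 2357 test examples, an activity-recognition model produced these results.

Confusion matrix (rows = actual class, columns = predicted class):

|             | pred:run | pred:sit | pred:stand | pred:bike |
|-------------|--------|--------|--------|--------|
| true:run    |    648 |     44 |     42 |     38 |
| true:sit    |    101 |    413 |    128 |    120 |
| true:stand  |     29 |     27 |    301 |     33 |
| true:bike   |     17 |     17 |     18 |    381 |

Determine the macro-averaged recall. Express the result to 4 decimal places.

Per-class recall (TP/(TP+FN)):
  run: TP=648, FN=44+42+38=124 → 648/772 = 0.83938
  sit: TP=413, FN=101+128+120=349 → 413/762 = 0.54199
  stand: TP=301, FN=29+27+33=89 → 301/390 = 0.77179
  bike: TP=381, FN=17+17+18=52 → 381/433 = 0.87991
Macro-recall = mean = (0.83938 + 0.54199 + 0.77179 + 0.87991) / 4 = 0.7583

0.7583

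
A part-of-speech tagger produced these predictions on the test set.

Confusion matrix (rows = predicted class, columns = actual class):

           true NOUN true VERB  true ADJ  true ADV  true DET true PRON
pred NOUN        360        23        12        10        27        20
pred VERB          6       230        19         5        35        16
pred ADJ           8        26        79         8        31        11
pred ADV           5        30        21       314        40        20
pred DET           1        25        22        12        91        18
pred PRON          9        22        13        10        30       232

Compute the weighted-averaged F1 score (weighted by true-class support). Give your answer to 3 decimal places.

0.698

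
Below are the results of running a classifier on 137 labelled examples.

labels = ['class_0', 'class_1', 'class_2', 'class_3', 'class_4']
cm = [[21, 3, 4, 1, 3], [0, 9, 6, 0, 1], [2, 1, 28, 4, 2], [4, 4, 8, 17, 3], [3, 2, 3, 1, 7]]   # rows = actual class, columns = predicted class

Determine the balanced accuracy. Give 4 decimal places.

Balanced accuracy = mean of per-class recall.
  class_0: recall = 21/32 = 0.65625
  class_1: recall = 9/16 = 0.56250
  class_2: recall = 28/37 = 0.75676
  class_3: recall = 17/36 = 0.47222
  class_4: recall = 7/16 = 0.43750
Mean = (0.65625 + 0.56250 + 0.75676 + 0.47222 + 0.43750) / 5 = 0.5770

0.5770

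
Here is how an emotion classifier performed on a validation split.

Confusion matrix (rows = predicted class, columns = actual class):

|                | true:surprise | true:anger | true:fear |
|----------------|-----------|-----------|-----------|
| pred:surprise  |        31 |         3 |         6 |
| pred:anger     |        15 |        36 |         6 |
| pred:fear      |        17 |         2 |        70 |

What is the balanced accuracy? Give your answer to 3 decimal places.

0.741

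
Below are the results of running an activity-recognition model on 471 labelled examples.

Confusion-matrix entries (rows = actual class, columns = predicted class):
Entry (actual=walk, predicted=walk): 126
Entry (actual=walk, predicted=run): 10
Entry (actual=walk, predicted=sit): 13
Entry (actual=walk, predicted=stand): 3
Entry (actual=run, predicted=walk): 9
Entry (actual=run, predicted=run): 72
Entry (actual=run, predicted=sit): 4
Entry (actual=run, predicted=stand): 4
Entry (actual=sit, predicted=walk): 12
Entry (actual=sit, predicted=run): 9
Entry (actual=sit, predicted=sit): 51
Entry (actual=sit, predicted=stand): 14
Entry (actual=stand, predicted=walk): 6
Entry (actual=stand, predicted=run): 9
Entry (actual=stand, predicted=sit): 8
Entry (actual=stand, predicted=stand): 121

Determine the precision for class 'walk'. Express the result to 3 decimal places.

Take TP from the diagonal, FP from the rest of the 'walk' prediction marginal, FN from the rest of the 'walk' actual marginal.
precision = TP/(TP+FP).
walk: TP=126, FP=9+12+6=27 → 126/153 = 0.8235

0.824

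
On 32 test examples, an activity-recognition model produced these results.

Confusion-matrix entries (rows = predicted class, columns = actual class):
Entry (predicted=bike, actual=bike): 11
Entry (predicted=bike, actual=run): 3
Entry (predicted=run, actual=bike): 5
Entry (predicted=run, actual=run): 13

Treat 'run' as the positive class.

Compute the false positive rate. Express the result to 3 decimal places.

0.313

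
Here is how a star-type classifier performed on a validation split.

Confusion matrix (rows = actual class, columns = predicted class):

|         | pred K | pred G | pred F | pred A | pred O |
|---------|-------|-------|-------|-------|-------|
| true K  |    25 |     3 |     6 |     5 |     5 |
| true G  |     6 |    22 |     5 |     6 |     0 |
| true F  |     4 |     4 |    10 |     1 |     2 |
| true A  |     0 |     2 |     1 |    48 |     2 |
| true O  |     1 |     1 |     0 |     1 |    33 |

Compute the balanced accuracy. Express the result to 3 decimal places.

0.686

Balanced accuracy = mean of per-class recall.
  K: recall = 25/44 = 0.5682
  G: recall = 22/39 = 0.5641
  F: recall = 10/21 = 0.4762
  A: recall = 48/53 = 0.9057
  O: recall = 33/36 = 0.9167
Mean = (0.5682 + 0.5641 + 0.4762 + 0.9057 + 0.9167) / 5 = 0.686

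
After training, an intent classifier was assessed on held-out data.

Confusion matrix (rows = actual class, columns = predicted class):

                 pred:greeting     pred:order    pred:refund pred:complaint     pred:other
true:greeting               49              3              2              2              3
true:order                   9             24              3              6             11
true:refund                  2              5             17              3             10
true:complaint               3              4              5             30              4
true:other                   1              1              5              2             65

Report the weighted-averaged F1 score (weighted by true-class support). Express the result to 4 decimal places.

0.6770

Per-class F1 score (2·TP/(2·TP+FP+FN)):
  greeting: TP=49, FP=9+2+3+1=15, FN=3+2+2+3=10 → 98/123 = 0.79675
  order: TP=24, FP=3+5+4+1=13, FN=9+3+6+11=29 → 48/90 = 0.53333
  refund: TP=17, FP=2+3+5+5=15, FN=2+5+3+10=20 → 34/69 = 0.49275
  complaint: TP=30, FP=2+6+3+2=13, FN=3+4+5+4=16 → 60/89 = 0.67416
  other: TP=65, FP=3+11+10+4=28, FN=1+1+5+2=9 → 130/167 = 0.77844
Weighted-F1 score = Σ (supportᵢ/N)·F1 scoreᵢ with N=269: (59/269)·0.79675 + (53/269)·0.53333 + (37/269)·0.49275 + (46/269)·0.67416 + (74/269)·0.77844 = 0.6770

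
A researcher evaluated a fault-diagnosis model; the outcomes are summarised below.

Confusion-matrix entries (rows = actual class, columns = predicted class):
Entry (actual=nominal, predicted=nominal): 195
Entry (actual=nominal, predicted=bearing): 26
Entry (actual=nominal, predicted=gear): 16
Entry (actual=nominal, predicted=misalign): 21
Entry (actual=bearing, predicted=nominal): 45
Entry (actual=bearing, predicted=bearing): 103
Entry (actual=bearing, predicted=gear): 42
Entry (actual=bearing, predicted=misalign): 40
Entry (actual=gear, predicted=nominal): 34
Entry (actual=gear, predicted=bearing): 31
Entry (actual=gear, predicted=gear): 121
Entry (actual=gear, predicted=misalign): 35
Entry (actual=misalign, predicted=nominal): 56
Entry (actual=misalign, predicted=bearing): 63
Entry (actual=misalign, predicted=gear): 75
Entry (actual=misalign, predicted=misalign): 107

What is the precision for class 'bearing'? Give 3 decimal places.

0.462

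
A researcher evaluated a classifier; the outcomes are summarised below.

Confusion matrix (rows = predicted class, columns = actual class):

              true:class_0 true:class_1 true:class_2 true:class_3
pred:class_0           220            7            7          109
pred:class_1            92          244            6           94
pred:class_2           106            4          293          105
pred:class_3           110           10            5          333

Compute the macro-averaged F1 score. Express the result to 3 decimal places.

Per-class F1 score (2·TP/(2·TP+FP+FN)):
  class_0: TP=220, FP=7+7+109=123, FN=92+106+110=308 → 440/871 = 0.5052
  class_1: TP=244, FP=92+6+94=192, FN=7+4+10=21 → 488/701 = 0.6961
  class_2: TP=293, FP=106+4+105=215, FN=7+6+5=18 → 586/819 = 0.7155
  class_3: TP=333, FP=110+10+5=125, FN=109+94+105=308 → 666/1099 = 0.6060
Macro-F1 score = mean = (0.5052 + 0.6961 + 0.7155 + 0.6060) / 4 = 0.631

0.631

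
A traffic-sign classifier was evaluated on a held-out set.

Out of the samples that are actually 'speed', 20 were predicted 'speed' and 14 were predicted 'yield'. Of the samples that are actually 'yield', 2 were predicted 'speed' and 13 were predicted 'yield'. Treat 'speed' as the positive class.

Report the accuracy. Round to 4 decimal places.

0.6735

Accuracy = (TP+TN)/N = (20+13)/49 = 0.6735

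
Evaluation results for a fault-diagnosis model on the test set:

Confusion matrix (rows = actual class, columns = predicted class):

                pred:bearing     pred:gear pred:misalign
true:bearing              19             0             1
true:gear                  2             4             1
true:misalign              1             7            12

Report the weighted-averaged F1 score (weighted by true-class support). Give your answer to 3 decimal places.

0.752

Per-class F1 score (2·TP/(2·TP+FP+FN)):
  bearing: TP=19, FP=2+1=3, FN=0+1=1 → 38/42 = 0.9048
  gear: TP=4, FP=0+7=7, FN=2+1=3 → 8/18 = 0.4444
  misalign: TP=12, FP=1+1=2, FN=1+7=8 → 24/34 = 0.7059
Weighted-F1 score = Σ (supportᵢ/N)·F1 scoreᵢ with N=47: (20/47)·0.9048 + (7/47)·0.4444 + (20/47)·0.7059 = 0.752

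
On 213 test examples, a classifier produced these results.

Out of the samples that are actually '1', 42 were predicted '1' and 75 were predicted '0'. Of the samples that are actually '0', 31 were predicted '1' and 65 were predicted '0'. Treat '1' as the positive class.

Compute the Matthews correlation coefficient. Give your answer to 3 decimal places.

MCC = (TP·TN − FP·FN) / √((TP+FP)(TP+FN)(TN+FP)(TN+FN))
Numerator = 42·65 − 31·75 = 405
Denominator = √(73·117·96·140) = √114791040 = 10714.0581
MCC = 405 / 10714.0581 = 0.038

0.038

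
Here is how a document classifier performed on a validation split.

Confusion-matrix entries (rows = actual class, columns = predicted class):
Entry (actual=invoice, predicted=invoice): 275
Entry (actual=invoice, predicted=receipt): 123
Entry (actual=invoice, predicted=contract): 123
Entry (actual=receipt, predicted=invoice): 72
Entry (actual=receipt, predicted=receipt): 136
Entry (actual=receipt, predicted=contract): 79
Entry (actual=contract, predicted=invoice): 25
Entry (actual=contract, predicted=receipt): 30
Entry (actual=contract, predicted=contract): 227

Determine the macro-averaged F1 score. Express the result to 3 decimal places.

0.576

Per-class F1 score (2·TP/(2·TP+FP+FN)):
  invoice: TP=275, FP=72+25=97, FN=123+123=246 → 550/893 = 0.6159
  receipt: TP=136, FP=123+30=153, FN=72+79=151 → 272/576 = 0.4722
  contract: TP=227, FP=123+79=202, FN=25+30=55 → 454/711 = 0.6385
Macro-F1 score = mean = (0.6159 + 0.4722 + 0.6385) / 3 = 0.576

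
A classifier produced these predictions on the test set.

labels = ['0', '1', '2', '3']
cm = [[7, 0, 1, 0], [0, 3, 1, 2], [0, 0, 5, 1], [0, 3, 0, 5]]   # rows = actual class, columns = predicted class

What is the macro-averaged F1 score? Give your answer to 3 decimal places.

Per-class F1 score (2·TP/(2·TP+FP+FN)):
  0: TP=7, FP=0+0+0=0, FN=0+1+0=1 → 14/15 = 0.9333
  1: TP=3, FP=0+0+3=3, FN=0+1+2=3 → 6/12 = 0.5000
  2: TP=5, FP=1+1+0=2, FN=0+0+1=1 → 10/13 = 0.7692
  3: TP=5, FP=0+2+1=3, FN=0+3+0=3 → 10/16 = 0.6250
Macro-F1 score = mean = (0.9333 + 0.5000 + 0.7692 + 0.6250) / 4 = 0.707

0.707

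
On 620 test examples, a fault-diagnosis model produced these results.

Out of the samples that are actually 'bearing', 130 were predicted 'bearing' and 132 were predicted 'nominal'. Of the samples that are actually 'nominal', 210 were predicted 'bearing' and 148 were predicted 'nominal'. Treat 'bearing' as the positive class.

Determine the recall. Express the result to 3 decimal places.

0.496

Recall = TP/(TP+FN) = 130/(130+132) = 130/262 = 0.496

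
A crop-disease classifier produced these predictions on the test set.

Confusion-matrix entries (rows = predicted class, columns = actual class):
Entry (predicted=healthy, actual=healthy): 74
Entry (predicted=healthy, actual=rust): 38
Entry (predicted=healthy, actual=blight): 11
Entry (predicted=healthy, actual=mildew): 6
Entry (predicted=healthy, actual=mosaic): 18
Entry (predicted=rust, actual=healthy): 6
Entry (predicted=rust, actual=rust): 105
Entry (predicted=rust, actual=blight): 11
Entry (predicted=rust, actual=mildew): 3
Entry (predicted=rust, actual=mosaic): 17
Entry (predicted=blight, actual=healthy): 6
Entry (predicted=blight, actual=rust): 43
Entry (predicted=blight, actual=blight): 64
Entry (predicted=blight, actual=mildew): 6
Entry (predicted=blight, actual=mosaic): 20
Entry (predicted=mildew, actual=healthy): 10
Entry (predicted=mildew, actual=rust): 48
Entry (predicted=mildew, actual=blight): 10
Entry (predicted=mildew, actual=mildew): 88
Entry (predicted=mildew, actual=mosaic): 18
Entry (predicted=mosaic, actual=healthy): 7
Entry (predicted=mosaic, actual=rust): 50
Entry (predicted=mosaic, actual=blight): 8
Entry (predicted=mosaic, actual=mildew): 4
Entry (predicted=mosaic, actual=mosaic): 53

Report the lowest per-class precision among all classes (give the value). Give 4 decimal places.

0.4344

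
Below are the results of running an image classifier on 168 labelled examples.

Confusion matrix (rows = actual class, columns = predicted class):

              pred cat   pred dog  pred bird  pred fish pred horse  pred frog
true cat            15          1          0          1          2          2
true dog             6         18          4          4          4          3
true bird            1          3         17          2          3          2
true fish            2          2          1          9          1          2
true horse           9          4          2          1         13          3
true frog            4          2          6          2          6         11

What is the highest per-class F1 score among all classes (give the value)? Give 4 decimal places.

Per-class F1 score (2·TP/(2·TP+FP+FN)):
  cat: TP=15, FP=6+1+2+9+4=22, FN=1+0+1+2+2=6 → 30/58 = 0.51724
  dog: TP=18, FP=1+3+2+4+2=12, FN=6+4+4+4+3=21 → 36/69 = 0.52174
  bird: TP=17, FP=0+4+1+2+6=13, FN=1+3+2+3+2=11 → 34/58 = 0.58621
  fish: TP=9, FP=1+4+2+1+2=10, FN=2+2+1+1+2=8 → 18/36 = 0.50000
  horse: TP=13, FP=2+4+3+1+6=16, FN=9+4+2+1+3=19 → 26/61 = 0.42623
  frog: TP=11, FP=2+3+2+2+3=12, FN=4+2+6+2+6=20 → 22/54 = 0.40741
Highest is class 'bird' with F1 score = 0.5862.

0.5862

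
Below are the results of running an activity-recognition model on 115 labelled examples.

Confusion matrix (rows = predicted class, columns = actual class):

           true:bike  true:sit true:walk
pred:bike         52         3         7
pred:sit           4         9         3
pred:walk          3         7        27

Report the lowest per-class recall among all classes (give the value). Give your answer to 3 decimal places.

0.474

Per-class recall (TP/(TP+FN)):
  bike: TP=52, FN=4+3=7 → 52/59 = 0.8814
  sit: TP=9, FN=3+7=10 → 9/19 = 0.4737
  walk: TP=27, FN=7+3=10 → 27/37 = 0.7297
Lowest is class 'sit' with recall = 0.474.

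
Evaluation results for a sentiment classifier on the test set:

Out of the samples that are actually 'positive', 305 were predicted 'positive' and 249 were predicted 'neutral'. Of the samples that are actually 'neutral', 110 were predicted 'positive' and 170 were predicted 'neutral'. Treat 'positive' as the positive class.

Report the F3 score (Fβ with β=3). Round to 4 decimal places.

Fβ = (1+β²)·TP / ((1+β²)·TP + β²·FN + FP), with β²=9
= 10·305 / (10·305 + 9·249 + 110) = 0.5647

0.5647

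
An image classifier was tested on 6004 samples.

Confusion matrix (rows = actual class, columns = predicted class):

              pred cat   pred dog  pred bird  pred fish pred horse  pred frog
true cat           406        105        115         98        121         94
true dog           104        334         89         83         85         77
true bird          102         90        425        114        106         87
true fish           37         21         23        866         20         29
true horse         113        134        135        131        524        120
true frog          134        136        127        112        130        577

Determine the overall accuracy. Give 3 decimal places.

Accuracy = trace / total = (406+334+425+866+524+577=3132) / 6004 = 3132/6004 = 0.522

0.522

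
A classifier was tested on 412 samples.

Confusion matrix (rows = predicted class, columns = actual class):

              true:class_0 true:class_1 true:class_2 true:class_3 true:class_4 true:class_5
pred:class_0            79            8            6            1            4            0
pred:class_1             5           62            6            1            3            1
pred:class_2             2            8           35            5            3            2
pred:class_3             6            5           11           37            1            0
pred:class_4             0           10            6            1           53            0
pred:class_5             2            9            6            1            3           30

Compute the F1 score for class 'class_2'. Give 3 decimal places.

0.560

Treat 'class_2' as positive and all other classes as negative.
F1 score = 2·TP/(2·TP+FP+FN).
class_2: TP=35, FP=2+8+5+3+2=20, FN=6+6+11+6+6=35 → 70/125 = 0.5600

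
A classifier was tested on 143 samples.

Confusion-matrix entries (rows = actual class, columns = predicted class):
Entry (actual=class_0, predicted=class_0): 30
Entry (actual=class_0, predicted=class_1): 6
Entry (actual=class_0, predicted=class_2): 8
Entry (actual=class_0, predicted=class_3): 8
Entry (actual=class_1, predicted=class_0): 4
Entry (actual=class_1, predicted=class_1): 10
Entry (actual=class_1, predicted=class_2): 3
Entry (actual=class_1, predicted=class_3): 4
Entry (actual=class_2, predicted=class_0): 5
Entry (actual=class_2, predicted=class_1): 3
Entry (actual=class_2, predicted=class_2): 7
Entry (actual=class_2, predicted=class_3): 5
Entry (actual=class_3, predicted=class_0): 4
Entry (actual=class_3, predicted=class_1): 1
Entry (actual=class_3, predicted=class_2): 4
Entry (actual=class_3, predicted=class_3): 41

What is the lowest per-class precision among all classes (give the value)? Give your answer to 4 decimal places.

0.3182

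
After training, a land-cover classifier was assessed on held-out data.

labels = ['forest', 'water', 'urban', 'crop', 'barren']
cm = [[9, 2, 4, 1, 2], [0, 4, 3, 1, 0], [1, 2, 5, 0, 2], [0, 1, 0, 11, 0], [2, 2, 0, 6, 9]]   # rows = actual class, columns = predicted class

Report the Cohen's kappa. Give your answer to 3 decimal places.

Observed agreement pₒ = trace/N = 38/67 = 0.5672
Expected agreement pₑ = Σ (rowᵢ·colᵢ)/N² = (18·12 + 8·11 + 10·12 + 12·19 + 19·13)/67² = 0.2003
κ = (pₒ − pₑ)/(1 − pₑ) = (0.5672 − 0.2003)/(1 − 0.2003) = 0.459

0.459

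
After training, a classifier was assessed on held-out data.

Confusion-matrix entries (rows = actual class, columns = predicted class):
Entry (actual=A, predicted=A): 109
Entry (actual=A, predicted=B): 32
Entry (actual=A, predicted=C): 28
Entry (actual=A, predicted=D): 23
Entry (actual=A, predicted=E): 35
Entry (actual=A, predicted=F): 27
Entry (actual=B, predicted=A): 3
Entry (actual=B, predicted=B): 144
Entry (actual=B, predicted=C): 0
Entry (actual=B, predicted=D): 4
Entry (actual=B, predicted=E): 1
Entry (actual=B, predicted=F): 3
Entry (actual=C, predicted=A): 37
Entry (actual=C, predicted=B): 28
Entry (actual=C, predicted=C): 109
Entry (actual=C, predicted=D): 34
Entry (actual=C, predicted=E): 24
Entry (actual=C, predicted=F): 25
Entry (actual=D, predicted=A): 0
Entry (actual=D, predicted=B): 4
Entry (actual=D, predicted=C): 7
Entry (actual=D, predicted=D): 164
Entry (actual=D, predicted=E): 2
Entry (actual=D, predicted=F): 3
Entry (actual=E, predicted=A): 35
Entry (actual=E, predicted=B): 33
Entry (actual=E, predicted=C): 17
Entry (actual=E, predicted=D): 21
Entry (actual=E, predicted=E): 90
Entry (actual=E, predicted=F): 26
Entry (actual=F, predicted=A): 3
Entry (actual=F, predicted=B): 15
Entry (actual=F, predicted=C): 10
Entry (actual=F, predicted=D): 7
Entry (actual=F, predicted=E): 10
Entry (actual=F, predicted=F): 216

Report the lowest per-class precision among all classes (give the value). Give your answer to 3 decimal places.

Per-class precision (TP/(TP+FP)):
  A: TP=109, FP=3+37+0+35+3=78 → 109/187 = 0.5829
  B: TP=144, FP=32+28+4+33+15=112 → 144/256 = 0.5625
  C: TP=109, FP=28+0+7+17+10=62 → 109/171 = 0.6374
  D: TP=164, FP=23+4+34+21+7=89 → 164/253 = 0.6482
  E: TP=90, FP=35+1+24+2+10=72 → 90/162 = 0.5556
  F: TP=216, FP=27+3+25+3+26=84 → 216/300 = 0.7200
Lowest is class 'E' with precision = 0.556.

0.556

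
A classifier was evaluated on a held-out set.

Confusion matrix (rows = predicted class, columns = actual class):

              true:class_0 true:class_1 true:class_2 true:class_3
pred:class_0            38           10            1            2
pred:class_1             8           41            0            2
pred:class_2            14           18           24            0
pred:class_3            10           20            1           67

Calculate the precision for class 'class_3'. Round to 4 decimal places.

0.6837

Treat 'class_3' as positive and all other classes as negative.
precision = TP/(TP+FP).
class_3: TP=67, FP=10+20+1=31 → 67/98 = 0.68367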